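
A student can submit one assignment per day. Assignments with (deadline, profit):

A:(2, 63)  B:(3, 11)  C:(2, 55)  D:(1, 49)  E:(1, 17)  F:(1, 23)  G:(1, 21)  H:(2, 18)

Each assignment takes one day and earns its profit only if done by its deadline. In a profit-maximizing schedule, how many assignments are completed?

3

Sort by profit descending; place each in the latest free slot ≤ its deadline.
Profit order: A=63 C=55 D=49 F=23 G=21 H=18 E=17 B=11
Assign: A→slot 2, C→slot 1, D skipped, F skipped, G skipped, H skipped, E skipped, B→slot 3.
Slots: [1:C] [2:A] [3:B]
3 of 8 scheduled.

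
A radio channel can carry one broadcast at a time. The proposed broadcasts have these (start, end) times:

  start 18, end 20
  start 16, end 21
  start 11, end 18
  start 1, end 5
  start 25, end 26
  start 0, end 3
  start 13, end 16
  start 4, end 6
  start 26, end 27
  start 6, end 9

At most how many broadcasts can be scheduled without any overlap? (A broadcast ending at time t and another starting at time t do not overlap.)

7

By end time: (0,3), (1,5), (4,6), (6,9), (13,16), (11,18), (18,20), (16,21), (25,26), (26,27).
Pick (0,3); next start ≥ 3 → (4,6); next start ≥ 6 → (6,9); next start ≥ 9 → (13,16); next start ≥ 16 → (18,20); next start ≥ 20 → (25,26); next start ≥ 26 → (26,27).
Selected 7 broadcasts.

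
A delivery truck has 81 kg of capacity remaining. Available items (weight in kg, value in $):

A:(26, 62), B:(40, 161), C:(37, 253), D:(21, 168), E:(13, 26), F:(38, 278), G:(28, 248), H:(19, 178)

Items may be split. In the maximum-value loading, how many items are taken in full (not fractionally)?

Greedy by value/weight ratio, highest first.
Ratios (sorted): H 9.37, G 8.86, D 8.00, F 7.32, C 6.84, B 4.03, A 2.38, E 2.00
take H (19 @ 178); take G (28 @ 248); take D (21 @ 168); take 13/38 of F → 95.11. Capacity used 81/81.
3 item(s) taken whole; one partial (take 13/38 of F).

3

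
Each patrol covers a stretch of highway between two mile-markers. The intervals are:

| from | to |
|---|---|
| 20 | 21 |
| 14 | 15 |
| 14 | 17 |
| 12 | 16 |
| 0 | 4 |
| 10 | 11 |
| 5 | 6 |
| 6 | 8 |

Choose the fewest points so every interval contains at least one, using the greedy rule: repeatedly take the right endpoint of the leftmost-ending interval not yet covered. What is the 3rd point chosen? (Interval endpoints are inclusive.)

11

Process intervals by earliest right end; each time one isn't hit yet, stab at its right endpoint.
By right end: [0,4]  [5,6]  [6,8]  [10,11]  [14,15]  [12,16]  [14,17]  [20,21]
[0,4] uncovered → point at 4; [5,6] uncovered → point at 6; [10,11] uncovered → point at 11; [14,15] uncovered → point at 15; [20,21] uncovered → point at 21.
Points: 4, 6, 11, 15, 21 (5 total).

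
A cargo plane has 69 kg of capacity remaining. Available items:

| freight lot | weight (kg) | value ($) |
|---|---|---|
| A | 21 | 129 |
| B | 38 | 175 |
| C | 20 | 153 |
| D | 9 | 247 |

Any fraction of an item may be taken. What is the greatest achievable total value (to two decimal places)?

Order: D (247/9=27.44) > C (153/20=7.65) > A (129/21=6.14) > B (175/38=4.61)
Fill: take D (9 @ 247) → take C (20 @ 153) → take A (21 @ 129) → take 19/38 of B → 87.50; 69/69 used.
Total value = 616.50

616.50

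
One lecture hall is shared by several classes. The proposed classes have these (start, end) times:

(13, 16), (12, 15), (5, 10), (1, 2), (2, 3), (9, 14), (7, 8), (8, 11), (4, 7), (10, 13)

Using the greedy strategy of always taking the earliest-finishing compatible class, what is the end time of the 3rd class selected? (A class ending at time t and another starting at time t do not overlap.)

7

By end time: (1,2), (2,3), (4,7), (7,8), (5,10), (8,11), (10,13), (9,14), (12,15), (13,16).
Pick (1,2); next start ≥ 2 → (2,3); next start ≥ 3 → (4,7); next start ≥ 7 → (7,8); next start ≥ 8 → (8,11); next start ≥ 11 → (12,15).
Selected: (1,2) (2,3) (4,7) (7,8) (8,11) (12,15)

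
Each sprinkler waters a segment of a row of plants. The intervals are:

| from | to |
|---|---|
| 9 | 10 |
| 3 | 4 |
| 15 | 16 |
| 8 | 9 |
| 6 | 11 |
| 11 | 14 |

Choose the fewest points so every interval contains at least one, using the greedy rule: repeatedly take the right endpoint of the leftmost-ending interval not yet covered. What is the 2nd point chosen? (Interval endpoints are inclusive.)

By right end: [3,4]  [8,9]  [9,10]  [6,11]  [11,14]  [15,16]
[3,4] uncovered → point at 4; [8,9] uncovered → point at 9; [11,14] uncovered → point at 14; [15,16] uncovered → point at 16.
Points: 4, 9, 14, 16 (4 total).

9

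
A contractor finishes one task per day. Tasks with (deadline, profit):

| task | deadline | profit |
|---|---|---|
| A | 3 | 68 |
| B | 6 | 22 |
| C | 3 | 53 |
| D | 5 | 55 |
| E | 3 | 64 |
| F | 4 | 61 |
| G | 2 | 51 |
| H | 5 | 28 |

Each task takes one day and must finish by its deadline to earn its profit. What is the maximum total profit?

Sort by profit descending; place each in the latest free slot ≤ its deadline.
By profit: A(d3,68), E(d3,64), F(d4,61), D(d5,55), C(d3,53), G(d2,51), H(d5,28), B(d6,22)
A→slot 3; E→slot 2; F→slot 4; D→slot 5; C→slot 1; G skipped; H skipped; B→slot 6.
Profit = 53 + 64 + 68 + 61 + 55 + 22 = 323

323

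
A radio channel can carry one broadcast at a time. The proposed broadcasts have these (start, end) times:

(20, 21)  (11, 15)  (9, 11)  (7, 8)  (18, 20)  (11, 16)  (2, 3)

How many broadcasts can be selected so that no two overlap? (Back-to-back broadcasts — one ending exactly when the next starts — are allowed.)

6

Sorted by end: (2,3)  (7,8)  (9,11)  (11,15)  (11,16)  (18,20)  (20,21)
take (2,3); take (7,8); take (9,11); take (11,15); take (18,20); take (20,21).
Selected 6 broadcasts.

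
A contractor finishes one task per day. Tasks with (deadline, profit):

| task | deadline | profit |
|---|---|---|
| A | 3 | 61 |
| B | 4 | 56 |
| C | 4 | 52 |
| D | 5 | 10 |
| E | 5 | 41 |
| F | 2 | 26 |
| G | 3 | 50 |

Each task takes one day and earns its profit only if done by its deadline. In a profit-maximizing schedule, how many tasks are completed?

Sort by profit descending; place each in the latest free slot ≤ its deadline.
By profit: A(d3,61), B(d4,56), C(d4,52), G(d3,50), E(d5,41), F(d2,26), D(d5,10)
A→slot 3; B→slot 4; C→slot 2; G→slot 1; E→slot 5; F skipped; D skipped.
5 of 7 scheduled.

5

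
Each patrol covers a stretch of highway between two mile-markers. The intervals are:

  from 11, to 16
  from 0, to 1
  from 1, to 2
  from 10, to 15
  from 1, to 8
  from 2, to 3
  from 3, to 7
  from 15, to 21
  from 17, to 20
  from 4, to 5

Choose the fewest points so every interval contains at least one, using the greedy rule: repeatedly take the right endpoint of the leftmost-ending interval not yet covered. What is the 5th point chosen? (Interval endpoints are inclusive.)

20

Process intervals by earliest right end; each time one isn't hit yet, stab at its right endpoint.
By right end: [0,1]  [1,2]  [2,3]  [4,5]  [3,7]  [1,8]  [10,15]  [11,16]  [17,20]  [15,21]
[0,1] uncovered → point at 1; [2,3] uncovered → point at 3; [4,5] uncovered → point at 5; [10,15] uncovered → point at 15; [17,20] uncovered → point at 20.
Points: 1, 3, 5, 15, 20 (5 total).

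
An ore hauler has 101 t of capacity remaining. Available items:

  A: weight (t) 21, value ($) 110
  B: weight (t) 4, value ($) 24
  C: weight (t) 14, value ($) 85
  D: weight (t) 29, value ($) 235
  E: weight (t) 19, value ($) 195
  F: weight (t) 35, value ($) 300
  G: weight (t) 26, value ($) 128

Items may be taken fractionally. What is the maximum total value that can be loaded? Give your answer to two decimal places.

839.00

Order: E (195/19=10.26) > F (300/35=8.57) > D (235/29=8.10) > C (85/14=6.07) > B (24/4=6.00) > A (110/21=5.24) > G (128/26=4.92)
Fill: take E (19 @ 195) → take F (35 @ 300) → take D (29 @ 235) → take C (14 @ 85) → take B (4 @ 24); 101/101 used.
Total value = 839.00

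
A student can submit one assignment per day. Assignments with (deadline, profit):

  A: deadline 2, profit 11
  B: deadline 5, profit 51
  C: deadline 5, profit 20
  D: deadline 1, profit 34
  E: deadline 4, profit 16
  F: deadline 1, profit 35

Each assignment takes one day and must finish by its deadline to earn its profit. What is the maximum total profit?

133

Profit order: B=51 F=35 D=34 C=20 E=16 A=11
Assign: B→slot 5, F→slot 1, D skipped, C→slot 4, E→slot 3, A→slot 2.
Slots: [1:F] [2:A] [3:E] [4:C] [5:B]
Profit = 35 + 11 + 16 + 20 + 51 = 133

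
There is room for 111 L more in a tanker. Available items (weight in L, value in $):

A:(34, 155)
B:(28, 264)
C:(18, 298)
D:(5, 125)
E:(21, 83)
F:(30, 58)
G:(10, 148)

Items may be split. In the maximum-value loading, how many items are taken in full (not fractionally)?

Greedy by value/weight ratio, highest first.
Order: D (125/5=25.00) > C (298/18=16.56) > G (148/10=14.80) > B (264/28=9.43) > A (155/34=4.56) > E (83/21=3.95) > F (58/30=1.93)
Fill: take D (5 @ 125) → take C (18 @ 298) → take G (10 @ 148) → take B (28 @ 264) → take A (34 @ 155) → take 16/21 of E → 63.24; 111/111 used.
5 item(s) taken whole; one partial (take 16/21 of E).

5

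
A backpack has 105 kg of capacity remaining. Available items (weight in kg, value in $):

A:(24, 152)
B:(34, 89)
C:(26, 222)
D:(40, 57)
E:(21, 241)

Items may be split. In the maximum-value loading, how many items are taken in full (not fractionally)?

4

Ratios (sorted): E 11.48, C 8.54, A 6.33, B 2.62, D 1.43
take E (21 @ 241); take C (26 @ 222); take A (24 @ 152); take B (34 @ 89). Capacity used 105/105.
4 item(s) taken whole.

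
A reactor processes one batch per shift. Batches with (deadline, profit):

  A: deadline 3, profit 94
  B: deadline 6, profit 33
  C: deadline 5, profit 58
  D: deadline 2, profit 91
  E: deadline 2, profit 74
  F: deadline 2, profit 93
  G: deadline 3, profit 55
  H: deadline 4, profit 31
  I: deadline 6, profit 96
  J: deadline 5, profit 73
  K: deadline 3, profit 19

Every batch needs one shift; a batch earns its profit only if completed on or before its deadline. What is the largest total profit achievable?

505

Profit order: I=96 A=94 F=93 D=91 E=74 J=73 C=58 G=55 B=33 H=31 K=19
Assign: I→slot 6, A→slot 3, F→slot 2, D→slot 1, E skipped, J→slot 5, C→slot 4, G skipped, B skipped, H skipped, K skipped.
Slots: [1:D] [2:F] [3:A] [4:C] [5:J] [6:I]
Profit = 91 + 93 + 94 + 58 + 73 + 96 = 505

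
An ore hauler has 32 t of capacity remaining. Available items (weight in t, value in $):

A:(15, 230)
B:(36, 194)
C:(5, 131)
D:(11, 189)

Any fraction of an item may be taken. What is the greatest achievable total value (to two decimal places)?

555.39

Sort by value per unit weight and fill in that order.
Order: C (131/5=26.20) > D (189/11=17.18) > A (230/15=15.33) > B (194/36=5.39)
Fill: take C (5 @ 131) → take D (11 @ 189) → take A (15 @ 230) → take 1/36 of B → 5.39; 32/32 used.
Total value = 555.39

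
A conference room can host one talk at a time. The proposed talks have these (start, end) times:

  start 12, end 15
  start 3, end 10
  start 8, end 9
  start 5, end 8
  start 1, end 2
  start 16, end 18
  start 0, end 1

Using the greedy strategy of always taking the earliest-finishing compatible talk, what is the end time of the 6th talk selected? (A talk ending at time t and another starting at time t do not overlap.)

Sorted by end: (0,1)  (1,2)  (5,8)  (8,9)  (3,10)  (12,15)  (16,18)
take (0,1); take (1,2); take (5,8); take (8,9); take (12,15); take (16,18).
Selected: (0,1) (1,2) (5,8) (8,9) (12,15) (16,18)

18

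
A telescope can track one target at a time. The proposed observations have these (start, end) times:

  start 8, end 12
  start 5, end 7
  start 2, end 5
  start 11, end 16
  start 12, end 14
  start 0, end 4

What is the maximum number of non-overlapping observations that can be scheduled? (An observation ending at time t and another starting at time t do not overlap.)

4

By end time: (0,4), (2,5), (5,7), (8,12), (12,14), (11,16).
Pick (0,4); next start ≥ 4 → (5,7); next start ≥ 7 → (8,12); next start ≥ 12 → (12,14).
Selected 4 observations.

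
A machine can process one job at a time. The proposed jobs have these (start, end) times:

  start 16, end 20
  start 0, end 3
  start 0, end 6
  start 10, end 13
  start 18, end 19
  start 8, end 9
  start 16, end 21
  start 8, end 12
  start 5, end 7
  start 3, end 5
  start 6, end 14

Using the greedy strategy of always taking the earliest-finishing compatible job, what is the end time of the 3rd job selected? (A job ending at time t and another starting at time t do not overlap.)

Sort by end time and greedily take each interval whose start is ≥ the last chosen end.
By end time: (0,3), (3,5), (0,6), (5,7), (8,9), (8,12), (10,13), (6,14), (18,19), (16,20), (16,21).
Pick (0,3); next start ≥ 3 → (3,5); next start ≥ 5 → (5,7); next start ≥ 7 → (8,9); next start ≥ 9 → (10,13); next start ≥ 13 → (18,19).
Selected: (0,3) (3,5) (5,7) (8,9) (10,13) (18,19)

7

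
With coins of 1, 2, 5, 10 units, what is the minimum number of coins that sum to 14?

3

Greedy: take as many of the largest coin as possible, then repeat with the remainder.
14 − 1×10→4 − 2×2→0
Total coins = 1 + 2 = 3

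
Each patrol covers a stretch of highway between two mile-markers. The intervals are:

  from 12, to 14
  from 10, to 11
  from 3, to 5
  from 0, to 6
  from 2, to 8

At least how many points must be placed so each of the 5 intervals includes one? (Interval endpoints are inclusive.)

Process intervals by earliest right end; each time one isn't hit yet, stab at its right endpoint.
Sorted: [3,5] [0,6] [2,8] [10,11] [12,14]
{[3,5],[0,6],[2,8]} hit by 5; {[10,11]} hit by 11; {[12,14]} hit by 14.
Points: 5, 11, 14 (3 total).

3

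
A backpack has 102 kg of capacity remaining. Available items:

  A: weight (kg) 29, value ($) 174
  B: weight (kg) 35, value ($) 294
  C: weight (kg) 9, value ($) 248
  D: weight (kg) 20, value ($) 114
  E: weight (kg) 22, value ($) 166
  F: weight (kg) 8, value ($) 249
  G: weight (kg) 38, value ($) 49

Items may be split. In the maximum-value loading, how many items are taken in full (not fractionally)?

4

Order: F (249/8=31.12) > C (248/9=27.56) > B (294/35=8.40) > E (166/22=7.55) > A (174/29=6.00) > D (114/20=5.70) > G (49/38=1.29)
Fill: take F (8 @ 249) → take C (9 @ 248) → take B (35 @ 294) → take E (22 @ 166) → take 28/29 of A → 168.00; 102/102 used.
4 item(s) taken whole; one partial (take 28/29 of A).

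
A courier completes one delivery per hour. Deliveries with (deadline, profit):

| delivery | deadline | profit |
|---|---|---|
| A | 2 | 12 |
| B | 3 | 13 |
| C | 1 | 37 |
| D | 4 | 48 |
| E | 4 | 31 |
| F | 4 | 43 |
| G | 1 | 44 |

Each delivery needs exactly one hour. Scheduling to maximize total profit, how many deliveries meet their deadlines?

Sort by profit descending; place each in the latest free slot ≤ its deadline.
By profit: D(d4,48), G(d1,44), F(d4,43), C(d1,37), E(d4,31), B(d3,13), A(d2,12)
D→slot 4; G→slot 1; F→slot 3; C skipped; E→slot 2; B skipped; A skipped.
4 of 7 scheduled.

4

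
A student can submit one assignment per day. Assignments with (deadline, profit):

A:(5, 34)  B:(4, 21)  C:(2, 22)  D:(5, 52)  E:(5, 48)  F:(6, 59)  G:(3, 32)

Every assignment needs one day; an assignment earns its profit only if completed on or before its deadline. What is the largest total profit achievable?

247

Sort by profit descending; place each in the latest free slot ≤ its deadline.
Profit order: F=59 D=52 E=48 A=34 G=32 C=22 B=21
Assign: F→slot 6, D→slot 5, E→slot 4, A→slot 3, G→slot 2, C→slot 1, B skipped.
Slots: [1:C] [2:G] [3:A] [4:E] [5:D] [6:F]
Profit = 22 + 32 + 34 + 48 + 52 + 59 = 247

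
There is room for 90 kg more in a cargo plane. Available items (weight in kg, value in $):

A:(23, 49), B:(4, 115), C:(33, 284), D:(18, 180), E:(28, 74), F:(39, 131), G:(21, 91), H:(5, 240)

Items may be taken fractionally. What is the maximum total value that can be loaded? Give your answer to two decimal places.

940.23

Greedy by value/weight ratio, highest first.
Ratios (sorted): H 48.00, B 28.75, D 10.00, C 8.61, G 4.33, F 3.36, E 2.64, A 2.13
take H (5 @ 240); take B (4 @ 115); take D (18 @ 180); take C (33 @ 284); take G (21 @ 91); take 9/39 of F → 30.23. Capacity used 90/90.
Total value = 940.23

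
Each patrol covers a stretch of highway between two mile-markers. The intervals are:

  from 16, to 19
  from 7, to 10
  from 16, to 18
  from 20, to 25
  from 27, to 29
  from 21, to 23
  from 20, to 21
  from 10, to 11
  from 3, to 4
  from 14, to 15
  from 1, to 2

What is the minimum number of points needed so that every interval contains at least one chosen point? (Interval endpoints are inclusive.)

By right end: [1,2]  [3,4]  [7,10]  [10,11]  [14,15]  [16,18]  [16,19]  [20,21]  [21,23]  [20,25]  [27,29]
[1,2] uncovered → point at 2; [3,4] uncovered → point at 4; [7,10] uncovered → point at 10; [14,15] uncovered → point at 15; [16,18] uncovered → point at 18; [20,21] uncovered → point at 21; [27,29] uncovered → point at 29.
Points: 2, 4, 10, 15, 18, 21, 29 (7 total).

7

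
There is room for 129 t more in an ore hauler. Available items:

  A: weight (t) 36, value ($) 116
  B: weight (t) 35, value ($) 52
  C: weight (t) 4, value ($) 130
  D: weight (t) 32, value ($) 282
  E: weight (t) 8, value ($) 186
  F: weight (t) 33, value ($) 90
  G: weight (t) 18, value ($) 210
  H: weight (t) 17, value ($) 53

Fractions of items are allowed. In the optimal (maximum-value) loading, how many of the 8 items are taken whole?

Greedy by value/weight ratio, highest first.
Order: C (130/4=32.50) > E (186/8=23.25) > G (210/18=11.67) > D (282/32=8.81) > A (116/36=3.22) > H (53/17=3.12) > F (90/33=2.73) > B (52/35=1.49)
Fill: take C (4 @ 130) → take E (8 @ 186) → take G (18 @ 210) → take D (32 @ 282) → take A (36 @ 116) → take H (17 @ 53) → take 14/33 of F → 38.18; 129/129 used.
6 item(s) taken whole; one partial (take 14/33 of F).

6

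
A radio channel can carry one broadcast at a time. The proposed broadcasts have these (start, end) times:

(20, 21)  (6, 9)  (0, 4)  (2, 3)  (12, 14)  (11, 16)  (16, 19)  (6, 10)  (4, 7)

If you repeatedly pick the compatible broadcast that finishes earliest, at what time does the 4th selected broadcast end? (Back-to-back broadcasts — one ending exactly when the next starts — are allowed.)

By end time: (2,3), (0,4), (4,7), (6,9), (6,10), (12,14), (11,16), (16,19), (20,21).
Pick (2,3); next start ≥ 3 → (4,7); next start ≥ 7 → (12,14); next start ≥ 14 → (16,19); next start ≥ 19 → (20,21).
Selected: (2,3) (4,7) (12,14) (16,19) (20,21)

19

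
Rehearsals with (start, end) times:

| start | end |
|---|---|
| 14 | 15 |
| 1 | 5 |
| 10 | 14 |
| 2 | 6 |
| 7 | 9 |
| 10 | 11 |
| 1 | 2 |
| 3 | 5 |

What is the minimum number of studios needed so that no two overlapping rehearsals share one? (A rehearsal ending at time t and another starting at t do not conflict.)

3

Events (time:±→running): 1:+→1 1:+→2 2:-→1 2:+→2 3:+→3 … peak 3.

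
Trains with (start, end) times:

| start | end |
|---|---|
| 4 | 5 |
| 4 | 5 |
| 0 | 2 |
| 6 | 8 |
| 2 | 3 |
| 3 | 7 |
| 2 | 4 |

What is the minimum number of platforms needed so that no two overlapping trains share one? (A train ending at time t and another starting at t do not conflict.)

3

The answer is the maximum number of intervals overlapping at any instant.
Events (time:±→running): 0:+→1 2:-→0 2:+→1 2:+→2 3:-→1 3:+→2 4:-→1 4:+→2 4:+→3 … peak 3.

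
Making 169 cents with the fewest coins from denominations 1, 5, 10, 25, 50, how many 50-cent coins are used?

169 − 3×50→19 − 1×10→9 − 1×5→4 − 4×1→0
Count of 50: 3

3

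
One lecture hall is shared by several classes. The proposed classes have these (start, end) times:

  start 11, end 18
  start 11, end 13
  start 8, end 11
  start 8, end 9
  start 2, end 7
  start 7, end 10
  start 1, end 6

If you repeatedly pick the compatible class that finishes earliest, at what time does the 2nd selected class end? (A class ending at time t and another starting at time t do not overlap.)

9

Sorted by end: (1,6)  (2,7)  (8,9)  (7,10)  (8,11)  (11,13)  (11,18)
take (1,6); skip (2,7); take (8,9); skip (8,11); take (11,13); skip (11,18).
Selected: (1,6) (8,9) (11,13)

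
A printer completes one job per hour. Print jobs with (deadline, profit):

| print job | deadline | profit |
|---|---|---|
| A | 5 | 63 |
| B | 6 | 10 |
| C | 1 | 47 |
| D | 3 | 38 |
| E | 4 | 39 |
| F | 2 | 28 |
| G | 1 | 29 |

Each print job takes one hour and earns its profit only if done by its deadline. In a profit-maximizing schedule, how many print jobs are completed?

By profit: A(d5,63), C(d1,47), E(d4,39), D(d3,38), G(d1,29), F(d2,28), B(d6,10)
A→slot 5; C→slot 1; E→slot 4; D→slot 3; G skipped; F→slot 2; B→slot 6.
6 of 7 scheduled.

6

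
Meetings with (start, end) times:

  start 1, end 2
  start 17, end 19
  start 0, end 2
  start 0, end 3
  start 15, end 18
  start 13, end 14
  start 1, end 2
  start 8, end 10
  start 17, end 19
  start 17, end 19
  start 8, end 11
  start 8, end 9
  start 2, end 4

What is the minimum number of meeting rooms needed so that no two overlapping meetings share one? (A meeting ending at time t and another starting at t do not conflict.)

4

The answer is the maximum number of intervals overlapping at any instant.
starts: [0, 0, 1, 1, 2, 8, 8, 8, 13, 15, 17, 17, 17]
ends:   [2, 2, 2, 3, 4, 9, 10, 11, 14, 18, 19, 19, 19]
s0→1 s0→2 s1→3 s1→4  — peak 4.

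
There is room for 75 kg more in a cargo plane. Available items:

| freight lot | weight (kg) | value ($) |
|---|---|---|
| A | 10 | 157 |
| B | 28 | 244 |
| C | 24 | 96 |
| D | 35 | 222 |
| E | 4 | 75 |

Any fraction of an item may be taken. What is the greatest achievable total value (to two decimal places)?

685.31

Ratios (sorted): E 18.75, A 15.70, B 8.71, D 6.34, C 4.00
take E (4 @ 75); take A (10 @ 157); take B (28 @ 244); take 33/35 of D → 209.31. Capacity used 75/75.
Total value = 685.31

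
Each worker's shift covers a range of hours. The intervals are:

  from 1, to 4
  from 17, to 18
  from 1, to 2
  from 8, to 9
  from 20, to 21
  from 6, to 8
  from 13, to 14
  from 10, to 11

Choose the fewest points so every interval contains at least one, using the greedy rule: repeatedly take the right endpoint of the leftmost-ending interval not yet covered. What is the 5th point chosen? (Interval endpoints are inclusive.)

Sort by right endpoint; whenever an interval is uncovered, place a point at its right end.
Sorted: [1,2] [1,4] [6,8] [8,9] [10,11] [13,14] [17,18] [20,21]
{[1,2],[1,4]} hit by 2; {[6,8],[8,9]} hit by 8; {[10,11]} hit by 11; {[13,14]} hit by 14; {[17,18]} hit by 18; {[20,21]} hit by 21.
Points: 2, 8, 11, 14, 18, 21 (6 total).

18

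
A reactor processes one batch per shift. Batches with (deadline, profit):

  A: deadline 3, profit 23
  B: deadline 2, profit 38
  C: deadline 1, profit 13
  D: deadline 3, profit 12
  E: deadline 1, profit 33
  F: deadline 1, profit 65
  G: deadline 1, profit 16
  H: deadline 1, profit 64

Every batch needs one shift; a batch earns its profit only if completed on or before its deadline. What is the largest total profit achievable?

126

By profit: F(d1,65), H(d1,64), B(d2,38), E(d1,33), A(d3,23), G(d1,16), C(d1,13), D(d3,12)
F→slot 1; H skipped; B→slot 2; E skipped; A→slot 3; G skipped; C skipped; D skipped.
Profit = 65 + 38 + 23 = 126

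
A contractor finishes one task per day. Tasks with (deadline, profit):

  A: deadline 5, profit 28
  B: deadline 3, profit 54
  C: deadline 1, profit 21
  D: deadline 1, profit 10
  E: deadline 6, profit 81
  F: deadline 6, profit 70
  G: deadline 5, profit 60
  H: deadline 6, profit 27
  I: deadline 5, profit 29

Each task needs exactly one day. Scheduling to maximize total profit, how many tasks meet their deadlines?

Sort by profit descending; place each in the latest free slot ≤ its deadline.
Profit order: E=81 F=70 G=60 B=54 I=29 A=28 H=27 C=21 D=10
Assign: E→slot 6, F→slot 5, G→slot 4, B→slot 3, I→slot 2, A→slot 1, H skipped, C skipped, D skipped.
Slots: [1:A] [2:I] [3:B] [4:G] [5:F] [6:E]
6 of 9 scheduled.

6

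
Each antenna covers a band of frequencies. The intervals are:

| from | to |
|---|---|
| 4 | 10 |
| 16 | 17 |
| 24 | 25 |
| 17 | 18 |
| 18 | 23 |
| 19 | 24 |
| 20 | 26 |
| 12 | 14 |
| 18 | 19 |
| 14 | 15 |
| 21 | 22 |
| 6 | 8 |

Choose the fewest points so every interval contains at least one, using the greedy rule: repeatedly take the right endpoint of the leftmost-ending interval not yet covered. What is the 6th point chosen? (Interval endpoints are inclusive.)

25

Sort by right endpoint; whenever an interval is uncovered, place a point at its right end.
By right end: [6,8]  [4,10]  [12,14]  [14,15]  [16,17]  [17,18]  [18,19]  [21,22]  [18,23]  [19,24]  [24,25]  [20,26]
[6,8] uncovered → point at 8; [12,14] uncovered → point at 14; [16,17] uncovered → point at 17; [18,19] uncovered → point at 19; [21,22] uncovered → point at 22; [24,25] uncovered → point at 25.
Points: 8, 14, 17, 19, 22, 25 (6 total).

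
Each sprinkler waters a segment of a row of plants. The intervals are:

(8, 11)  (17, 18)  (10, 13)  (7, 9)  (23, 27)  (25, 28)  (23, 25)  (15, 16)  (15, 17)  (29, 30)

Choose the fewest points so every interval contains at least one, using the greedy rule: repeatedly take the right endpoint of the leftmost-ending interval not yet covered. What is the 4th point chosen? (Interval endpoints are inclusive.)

Sorted: [7,9] [8,11] [10,13] [15,16] [15,17] [17,18] [23,25] [23,27] [25,28] [29,30]
{[7,9],[8,11]} hit by 9; {[10,13]} hit by 13; {[15,16],[15,17]} hit by 16; {[17,18]} hit by 18; {[23,25],[23,27],[25,28]} hit by 25; {[29,30]} hit by 30.
Points: 9, 13, 16, 18, 25, 30 (6 total).

18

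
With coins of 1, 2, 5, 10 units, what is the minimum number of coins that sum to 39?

Use the largest denomination that fits, subtract, and repeat.
39 = 3×10 + 1×5 + 2×2
Total coins = 3 + 1 + 2 = 6

6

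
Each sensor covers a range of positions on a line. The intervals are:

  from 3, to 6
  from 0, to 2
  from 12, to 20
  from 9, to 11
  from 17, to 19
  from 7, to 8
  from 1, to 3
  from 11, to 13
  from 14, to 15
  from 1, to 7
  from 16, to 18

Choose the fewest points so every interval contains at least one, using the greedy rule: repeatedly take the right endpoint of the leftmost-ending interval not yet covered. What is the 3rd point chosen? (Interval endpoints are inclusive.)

Sort by right endpoint; whenever an interval is uncovered, place a point at its right end.
Sorted: [0,2] [1,3] [3,6] [1,7] [7,8] [9,11] [11,13] [14,15] [16,18] [17,19] [12,20]
{[0,2],[1,3]} hit by 2; {[3,6],[1,7]} hit by 6; {[7,8]} hit by 8; {[9,11],[11,13]} hit by 11; {[14,15]} hit by 15; {[16,18],[17,19],[12,20]} hit by 18.
Points: 2, 6, 8, 11, 15, 18 (6 total).

8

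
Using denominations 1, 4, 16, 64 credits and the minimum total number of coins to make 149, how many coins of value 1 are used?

1

Greedy: take as many of the largest coin as possible, then repeat with the remainder.
149 − 2×64→21 − 1×16→5 − 1×4→1 − 1×1→0
Count of 1: 1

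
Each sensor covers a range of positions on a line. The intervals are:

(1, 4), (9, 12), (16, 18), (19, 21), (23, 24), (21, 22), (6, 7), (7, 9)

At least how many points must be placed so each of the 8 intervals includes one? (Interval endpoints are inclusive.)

Sort by right endpoint; whenever an interval is uncovered, place a point at its right end.
Sorted: [1,4] [6,7] [7,9] [9,12] [16,18] [19,21] [21,22] [23,24]
{[1,4]} hit by 4; {[6,7],[7,9]} hit by 7; {[9,12]} hit by 12; {[16,18]} hit by 18; {[19,21],[21,22]} hit by 21; {[23,24]} hit by 24.
Points: 4, 7, 12, 18, 21, 24 (6 total).

6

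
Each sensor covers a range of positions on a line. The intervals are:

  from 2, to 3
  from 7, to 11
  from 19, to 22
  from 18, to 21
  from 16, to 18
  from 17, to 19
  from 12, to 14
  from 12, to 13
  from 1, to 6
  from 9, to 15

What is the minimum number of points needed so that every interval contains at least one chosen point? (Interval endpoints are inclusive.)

5

Process intervals by earliest right end; each time one isn't hit yet, stab at its right endpoint.
By right end: [2,3]  [1,6]  [7,11]  [12,13]  [12,14]  [9,15]  [16,18]  [17,19]  [18,21]  [19,22]
[2,3] uncovered → point at 3; [7,11] uncovered → point at 11; [12,13] uncovered → point at 13; [16,18] uncovered → point at 18; [19,22] uncovered → point at 22.
Points: 3, 11, 13, 18, 22 (5 total).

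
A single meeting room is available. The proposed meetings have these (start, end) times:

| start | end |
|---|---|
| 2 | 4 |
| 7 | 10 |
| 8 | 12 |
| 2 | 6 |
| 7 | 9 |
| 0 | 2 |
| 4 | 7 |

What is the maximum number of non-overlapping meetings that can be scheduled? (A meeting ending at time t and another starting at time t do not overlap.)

4

Greedy by earliest finish: after sorting by end time, pick each interval compatible with the last pick.
By end time: (0,2), (2,4), (2,6), (4,7), (7,9), (7,10), (8,12).
Pick (0,2); next start ≥ 2 → (2,4); next start ≥ 4 → (4,7); next start ≥ 7 → (7,9).
Selected 4 meetings.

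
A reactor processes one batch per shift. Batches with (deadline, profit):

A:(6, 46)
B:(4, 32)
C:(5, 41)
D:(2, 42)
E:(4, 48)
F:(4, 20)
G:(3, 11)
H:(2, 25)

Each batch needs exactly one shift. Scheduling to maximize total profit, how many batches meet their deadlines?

Take jobs in profit order; each goes to the latest open slot no later than its deadline.
By profit: E(d4,48), A(d6,46), D(d2,42), C(d5,41), B(d4,32), H(d2,25), F(d4,20), G(d3,11)
E→slot 4; A→slot 6; D→slot 2; C→slot 5; B→slot 3; H→slot 1; F skipped; G skipped.
6 of 8 scheduled.

6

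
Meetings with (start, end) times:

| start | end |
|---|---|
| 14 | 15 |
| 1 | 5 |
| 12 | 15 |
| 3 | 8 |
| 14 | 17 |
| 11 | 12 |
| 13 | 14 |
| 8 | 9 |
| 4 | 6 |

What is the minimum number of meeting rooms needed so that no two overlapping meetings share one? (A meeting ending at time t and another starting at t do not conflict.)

3

Events (time:±→running): 1:+→1 3:+→2 4:+→3 … peak 3.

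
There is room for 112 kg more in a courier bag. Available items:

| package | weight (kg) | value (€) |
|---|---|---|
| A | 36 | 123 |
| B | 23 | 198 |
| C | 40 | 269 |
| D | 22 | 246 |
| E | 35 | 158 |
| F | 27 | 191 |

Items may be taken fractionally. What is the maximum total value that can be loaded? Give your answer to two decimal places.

Ratios (sorted): D 11.18, B 8.61, F 7.07, C 6.72, E 4.51, A 3.42
take D (22 @ 246); take B (23 @ 198); take F (27 @ 191); take C (40 @ 269). Capacity used 112/112.
Total value = 904.00

904.00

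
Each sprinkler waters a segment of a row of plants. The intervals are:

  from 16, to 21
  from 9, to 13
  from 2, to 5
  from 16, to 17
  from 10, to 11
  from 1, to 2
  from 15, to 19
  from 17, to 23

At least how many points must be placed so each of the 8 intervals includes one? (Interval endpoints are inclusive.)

3

Sort by right endpoint; whenever an interval is uncovered, place a point at its right end.
By right end: [1,2]  [2,5]  [10,11]  [9,13]  [16,17]  [15,19]  [16,21]  [17,23]
[1,2] uncovered → point at 2; [10,11] uncovered → point at 11; [16,17] uncovered → point at 17.
Points: 2, 11, 17 (3 total).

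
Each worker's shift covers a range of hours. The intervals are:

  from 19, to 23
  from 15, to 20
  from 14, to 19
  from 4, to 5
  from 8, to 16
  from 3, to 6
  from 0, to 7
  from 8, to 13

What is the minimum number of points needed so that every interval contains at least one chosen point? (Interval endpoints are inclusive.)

3

Sorted: [4,5] [3,6] [0,7] [8,13] [8,16] [14,19] [15,20] [19,23]
{[4,5],[3,6],[0,7]} hit by 5; {[8,13],[8,16]} hit by 13; {[14,19],[15,20],[19,23]} hit by 19.
Points: 5, 13, 19 (3 total).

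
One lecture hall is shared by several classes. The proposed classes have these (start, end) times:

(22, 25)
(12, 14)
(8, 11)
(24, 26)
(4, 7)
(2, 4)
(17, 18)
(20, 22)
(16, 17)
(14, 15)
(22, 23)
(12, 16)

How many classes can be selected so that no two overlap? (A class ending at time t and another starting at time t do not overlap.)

Order by finish time; keep every interval that doesn't clash with the previous kept one.
By end time: (2,4), (4,7), (8,11), (12,14), (14,15), (12,16), (16,17), (17,18), (20,22), (22,23), (22,25), (24,26).
Pick (2,4); next start ≥ 4 → (4,7); next start ≥ 7 → (8,11); next start ≥ 11 → (12,14); next start ≥ 14 → (14,15); next start ≥ 15 → (16,17); next start ≥ 17 → (17,18); next start ≥ 18 → (20,22); next start ≥ 22 → (22,23); next start ≥ 23 → (24,26).
Selected 10 classes.

10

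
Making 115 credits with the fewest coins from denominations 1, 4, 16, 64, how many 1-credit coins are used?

Use the largest denomination that fits, subtract, and repeat.
115 = 1×64 + 3×16 + 3×1
Count of 1: 3

3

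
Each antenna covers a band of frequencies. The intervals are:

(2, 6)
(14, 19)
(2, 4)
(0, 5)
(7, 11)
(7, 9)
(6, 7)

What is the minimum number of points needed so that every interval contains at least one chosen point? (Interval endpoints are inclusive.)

3

Sorted: [2,4] [0,5] [2,6] [6,7] [7,9] [7,11] [14,19]
{[2,4],[0,5],[2,6]} hit by 4; {[6,7],[7,9],[7,11]} hit by 7; {[14,19]} hit by 19.
Points: 4, 7, 19 (3 total).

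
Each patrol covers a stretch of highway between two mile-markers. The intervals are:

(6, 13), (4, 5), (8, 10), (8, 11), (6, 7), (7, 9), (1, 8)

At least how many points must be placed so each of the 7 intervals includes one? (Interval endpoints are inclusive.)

3

Sort by right endpoint; whenever an interval is uncovered, place a point at its right end.
By right end: [4,5]  [6,7]  [1,8]  [7,9]  [8,10]  [8,11]  [6,13]
[4,5] uncovered → point at 5; [6,7] uncovered → point at 7; [8,10] uncovered → point at 10.
Points: 5, 7, 10 (3 total).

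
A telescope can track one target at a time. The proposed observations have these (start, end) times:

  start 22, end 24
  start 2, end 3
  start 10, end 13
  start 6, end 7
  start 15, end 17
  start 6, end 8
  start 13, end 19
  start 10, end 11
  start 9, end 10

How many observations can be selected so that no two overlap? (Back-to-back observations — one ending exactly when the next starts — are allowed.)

6

Order by finish time; keep every interval that doesn't clash with the previous kept one.
By end time: (2,3), (6,7), (6,8), (9,10), (10,11), (10,13), (15,17), (13,19), (22,24).
Pick (2,3); next start ≥ 3 → (6,7); next start ≥ 7 → (9,10); next start ≥ 10 → (10,11); next start ≥ 11 → (15,17); next start ≥ 17 → (22,24).
Selected 6 observations.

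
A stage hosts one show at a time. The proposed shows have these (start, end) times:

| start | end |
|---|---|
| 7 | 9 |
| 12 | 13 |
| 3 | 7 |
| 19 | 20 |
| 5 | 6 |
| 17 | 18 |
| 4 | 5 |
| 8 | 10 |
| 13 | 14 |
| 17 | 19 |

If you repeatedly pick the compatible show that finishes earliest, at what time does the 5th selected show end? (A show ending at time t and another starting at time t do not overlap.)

14

Greedy by earliest finish: after sorting by end time, pick each interval compatible with the last pick.
Sorted by end: (4,5)  (5,6)  (3,7)  (7,9)  (8,10)  (12,13)  (13,14)  (17,18)  (17,19)  (19,20)
take (4,5); take (5,6); take (7,9); take (12,13); take (13,14); take (17,18); take (19,20).
Selected: (4,5) (5,6) (7,9) (12,13) (13,14) (17,18) (19,20)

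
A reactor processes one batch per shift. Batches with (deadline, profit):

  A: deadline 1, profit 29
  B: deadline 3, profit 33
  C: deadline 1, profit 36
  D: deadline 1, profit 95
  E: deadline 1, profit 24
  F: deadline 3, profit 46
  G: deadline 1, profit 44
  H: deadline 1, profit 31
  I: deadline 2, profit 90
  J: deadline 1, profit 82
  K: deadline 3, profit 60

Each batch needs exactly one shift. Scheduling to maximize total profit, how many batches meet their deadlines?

3

Profit order: D=95 I=90 J=82 K=60 F=46 G=44 C=36 B=33 H=31 A=29 E=24
Assign: D→slot 1, I→slot 2, J skipped, K→slot 3, F skipped, G skipped, C skipped, B skipped, H skipped, A skipped, E skipped.
Slots: [1:D] [2:I] [3:K]
3 of 11 scheduled.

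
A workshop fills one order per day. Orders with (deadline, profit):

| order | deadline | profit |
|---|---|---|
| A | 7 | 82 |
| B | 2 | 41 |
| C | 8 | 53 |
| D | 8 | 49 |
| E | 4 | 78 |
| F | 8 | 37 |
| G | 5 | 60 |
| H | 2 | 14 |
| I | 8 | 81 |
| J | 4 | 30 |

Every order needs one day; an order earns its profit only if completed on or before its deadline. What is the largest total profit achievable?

Take jobs in profit order; each goes to the latest open slot no later than its deadline.
By profit: A(d7,82), I(d8,81), E(d4,78), G(d5,60), C(d8,53), D(d8,49), B(d2,41), F(d8,37), J(d4,30), H(d2,14)
A→slot 7; I→slot 8; E→slot 4; G→slot 5; C→slot 6; D→slot 3; B→slot 2; F→slot 1; J skipped; H skipped.
Profit = 37 + 41 + 49 + 78 + 60 + 53 + 82 + 81 = 481

481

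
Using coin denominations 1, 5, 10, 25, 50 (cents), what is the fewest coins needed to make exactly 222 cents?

Use the largest denomination that fits, subtract, and repeat.
222 − 4×50→22 − 2×10→2 − 2×1→0
Total coins = 4 + 2 + 2 = 8

8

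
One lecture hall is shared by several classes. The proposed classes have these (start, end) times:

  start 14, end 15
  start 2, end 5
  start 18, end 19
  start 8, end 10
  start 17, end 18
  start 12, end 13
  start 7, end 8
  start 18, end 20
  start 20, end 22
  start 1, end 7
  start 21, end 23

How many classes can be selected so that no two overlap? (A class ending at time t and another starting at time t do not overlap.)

Sorted by end: (2,5)  (1,7)  (7,8)  (8,10)  (12,13)  (14,15)  (17,18)  (18,19)  (18,20)  (20,22)  (21,23)
take (2,5); skip (1,7); take (7,8); take (8,10); take (12,13); take (14,15); take (17,18); take (18,19); take (20,22).
Selected 8 classes.

8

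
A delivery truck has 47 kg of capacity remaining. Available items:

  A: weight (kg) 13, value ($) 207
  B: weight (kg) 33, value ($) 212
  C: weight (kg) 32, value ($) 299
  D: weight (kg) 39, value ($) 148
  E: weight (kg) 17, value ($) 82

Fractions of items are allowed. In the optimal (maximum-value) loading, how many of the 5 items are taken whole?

Order: A (207/13=15.92) > C (299/32=9.34) > B (212/33=6.42) > E (82/17=4.82) > D (148/39=3.79)
Fill: take A (13 @ 207) → take C (32 @ 299) → take 2/33 of B → 12.85; 47/47 used.
2 item(s) taken whole; one partial (take 2/33 of B).

2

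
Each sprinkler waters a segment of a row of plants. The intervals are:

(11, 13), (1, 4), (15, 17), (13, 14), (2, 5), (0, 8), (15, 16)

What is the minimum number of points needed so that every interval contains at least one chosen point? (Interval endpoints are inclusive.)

3

By right end: [1,4]  [2,5]  [0,8]  [11,13]  [13,14]  [15,16]  [15,17]
[1,4] uncovered → point at 4; [11,13] uncovered → point at 13; [15,16] uncovered → point at 16.
Points: 4, 13, 16 (3 total).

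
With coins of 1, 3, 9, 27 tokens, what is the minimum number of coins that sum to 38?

38 = 1×27 + 1×9 + 2×1
Total coins = 1 + 1 + 2 = 4

4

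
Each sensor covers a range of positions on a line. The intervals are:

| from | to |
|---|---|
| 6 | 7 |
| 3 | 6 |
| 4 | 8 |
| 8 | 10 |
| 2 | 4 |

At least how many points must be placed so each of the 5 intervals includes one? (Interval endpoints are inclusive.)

Sort by right endpoint; whenever an interval is uncovered, place a point at its right end.
Sorted: [2,4] [3,6] [6,7] [4,8] [8,10]
{[2,4],[3,6]} hit by 4; {[6,7],[4,8]} hit by 7; {[8,10]} hit by 10.
Points: 4, 7, 10 (3 total).

3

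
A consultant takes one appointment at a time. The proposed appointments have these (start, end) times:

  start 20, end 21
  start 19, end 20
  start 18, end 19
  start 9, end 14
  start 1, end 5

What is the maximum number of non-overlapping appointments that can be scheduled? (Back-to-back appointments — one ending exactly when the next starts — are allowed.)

By end time: (1,5), (9,14), (18,19), (19,20), (20,21).
Pick (1,5); next start ≥ 5 → (9,14); next start ≥ 14 → (18,19); next start ≥ 19 → (19,20); next start ≥ 20 → (20,21).
Selected 5 appointments.

5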